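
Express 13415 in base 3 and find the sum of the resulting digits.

9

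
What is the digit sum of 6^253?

6^253 = 74518884825905377370656314414709741041559784631186038980883304228075359549295763016886746801829014437475330540615108264055881718362087244966435206340941069914948992775948062527363947509284094345216
Sum of its 197 digits: 900.

900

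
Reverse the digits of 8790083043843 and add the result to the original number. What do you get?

12273486844821

Reverse of 8790083043843 is 3483403800978.
8790083043843 + 3483403800978 = 12273486844821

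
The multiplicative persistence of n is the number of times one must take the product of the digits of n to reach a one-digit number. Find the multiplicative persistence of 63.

2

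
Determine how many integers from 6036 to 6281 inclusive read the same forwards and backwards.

2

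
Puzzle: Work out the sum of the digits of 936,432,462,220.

9+3+6+4+3+2+4+6+2+2+2+0 = 43

43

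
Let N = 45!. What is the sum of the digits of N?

45! = 119622220865480194561963161495657715064383733760000000000
Sum of its 57 digits: 207.

207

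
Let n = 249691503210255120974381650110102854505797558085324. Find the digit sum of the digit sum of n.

First digit sum: 195.
1+9+5 = 15.

15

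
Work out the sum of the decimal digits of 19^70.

19^70 = 325650737981196211817040643482760123711113829069928887581850461693742906986845870061444601
Sum of its 90 digits: 397.

397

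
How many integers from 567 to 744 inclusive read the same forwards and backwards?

17

The integers in [567, 744] that read the same forwards and backwards: 575, 585, 595, 606, 616, 626, …, 727, 737.
17 qualify.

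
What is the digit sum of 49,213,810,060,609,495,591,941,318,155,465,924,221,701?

162

4+9+2+1+3+8+1+0+0+6+0+6+0+9+4+9+5+5+9+1+9+4+1+3+1+8+1+5+5+4+6+5+9+2+4+2+2+1+7+0+1 = 162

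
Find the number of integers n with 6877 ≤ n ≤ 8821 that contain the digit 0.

537

The integers in [6877, 8821] that contain the digit 0: 6880, 6890, 6900, 6901, 6902, 6903, …, 8810, 8820.
537 qualify.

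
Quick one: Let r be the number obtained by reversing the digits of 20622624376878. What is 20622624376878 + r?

108489966999480

Reverse of 20622624376878 is 87867342622602.
20622624376878 + 87867342622602 = 108489966999480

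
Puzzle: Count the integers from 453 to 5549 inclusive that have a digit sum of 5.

36

The integers in [453, 5549] that have a digit sum of 5: 500, 1004, 1013, 1022, 1031, 1040, …, 4100, 5000.
36 qualify.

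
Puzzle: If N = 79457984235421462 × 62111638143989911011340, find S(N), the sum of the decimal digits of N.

181

79457984235421462 × 62111638143989911011340 = 4935265564481352704373548902099561379080
Sum of its 40 digits: 181.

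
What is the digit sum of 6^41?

6^41 = 80204967233062404407033075859456
Sum of its 32 digits: 126.

126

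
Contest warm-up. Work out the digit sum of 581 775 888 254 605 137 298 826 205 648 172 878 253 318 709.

5+8+1+7+7+5+8+8+8+2+5+4+6+0+5+1+3+7+2+9+8+8+2+6+2+0+5+6+4+8+1+7+2+8+7+8+2+5+3+3+1+8+7+0+9 = 221

221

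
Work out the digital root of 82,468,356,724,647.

9

8+2+4+6+8+3+5+6+7+2+4+6+4+7 = 72
7+2 = 9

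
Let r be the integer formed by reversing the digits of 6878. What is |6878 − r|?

1908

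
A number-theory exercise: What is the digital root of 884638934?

8

8+8+4+6+3+8+9+3+4 = 53
5+3 = 8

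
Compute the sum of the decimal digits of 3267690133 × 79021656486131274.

117

3267690133 × 79021656486131274 = 258218287193046615392519442
Sum of its 27 digits: 117.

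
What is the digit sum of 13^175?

13^175 = 871137388490409640395143560309770143799567296484682618276610195923425114798052829952314232741777648599474314642343292089884307181148651913000373936229678052101136085486451328340016176212521703557
Sum of its 195 digits: 841.

841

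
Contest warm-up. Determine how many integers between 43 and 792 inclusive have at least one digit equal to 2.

219

The integers in [43, 792] that have at least one digit equal to 2: 52, 62, 72, 82, 92, 102, …, 782, 792.
219 qualify.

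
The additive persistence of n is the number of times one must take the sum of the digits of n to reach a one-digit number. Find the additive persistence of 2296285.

2296285 → 34 → 7 (2 steps)

2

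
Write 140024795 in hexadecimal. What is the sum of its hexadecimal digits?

65

140024795 in base 16 is 8589BDB.
Digit sum: 8+5+8+9+11+13+11 = 65.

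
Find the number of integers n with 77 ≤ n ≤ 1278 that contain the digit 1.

The integers in [77, 1278] that contain the digit 1: 81, 91, 100, 101, 102, 103, …, 1277, 1278.
533 qualify.

533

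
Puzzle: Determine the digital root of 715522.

7+1+5+5+2+2 = 22
2+2 = 4
(Equivalently, 715522 mod 9 = 4.)

4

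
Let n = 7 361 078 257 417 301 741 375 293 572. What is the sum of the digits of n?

7+3+6+1+0+7+8+2+5+7+4+1+7+3+0+1+7+4+1+3+7+5+2+9+3+5+7+2 = 117

117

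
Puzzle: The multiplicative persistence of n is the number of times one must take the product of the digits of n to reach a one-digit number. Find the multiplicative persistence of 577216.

2

577216 → 2940 → 0 (2 steps)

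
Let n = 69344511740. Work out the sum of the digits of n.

6+9+3+4+4+5+1+1+7+4+0 = 44

44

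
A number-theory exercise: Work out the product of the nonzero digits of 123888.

1×2×3×8×8×8 = 3072

3072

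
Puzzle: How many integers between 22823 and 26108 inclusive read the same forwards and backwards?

The integers in [22823, 26108] that read the same forwards and backwards: 22922, 23032, 23132, 23232, 23332, 23432, …, 25952, 26062.
32 qualify.

32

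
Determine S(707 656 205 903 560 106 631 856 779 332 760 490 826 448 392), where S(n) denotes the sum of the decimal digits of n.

7+0+7+6+5+6+2+0+5+9+0+3+5+6+0+1+0+6+6+3+1+8+5+6+7+7+9+3+3+2+7+6+0+4+9+0+8+2+6+4+4+8+3+9+2 = 200

200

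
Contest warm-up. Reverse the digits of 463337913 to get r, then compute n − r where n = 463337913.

143604549

Reverse of 463337913 is 319733364.
463337913 − 319733364 = 143604549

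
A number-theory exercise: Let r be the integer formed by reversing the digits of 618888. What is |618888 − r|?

269928

Reverse of 618888 is 888816.
|618888 − 888816| = 269928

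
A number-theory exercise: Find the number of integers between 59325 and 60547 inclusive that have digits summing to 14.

The integers in [59325, 60547] that have digits summing to 14: 60008, 60017, 60026, 60035, 60044, 60053, …, 60521, 60530.
39 qualify.

39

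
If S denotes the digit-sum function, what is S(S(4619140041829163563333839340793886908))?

14

First digit sum: 167.
1+6+7 = 14.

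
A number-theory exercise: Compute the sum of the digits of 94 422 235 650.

9+4+4+2+2+2+3+5+6+5+0 = 42

42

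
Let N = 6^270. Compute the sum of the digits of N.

6^270 = 1261355785649605450953269950610783018129138694424659225125273441664007026570646175247253665812044529347450305838306191144756655714205701221277548160720275156790268272806691507315405244553283758594270496057982976
Sum of its 211 digits: 900.

900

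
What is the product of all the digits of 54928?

5×4×9×2×8 = 2880

2880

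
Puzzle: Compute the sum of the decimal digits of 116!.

729

116! = 33931086844518982011982560935885732032396635556994207701963662088123265314176330336254535971207181169698868584991941607780111073928236261199604691797570505851011072000000000000000000000000000
Sum of its 191 digits: 729.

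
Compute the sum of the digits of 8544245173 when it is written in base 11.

43

8544245173 in base 11 is 3695004952.
Digit sum: 3+6+9+5+0+0+4+9+5+2 = 43.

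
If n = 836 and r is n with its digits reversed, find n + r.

1474

Reverse of 836 is 638.
836 + 638 = 1474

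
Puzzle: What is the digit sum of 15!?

45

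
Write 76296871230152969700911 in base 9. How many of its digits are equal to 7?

76296871230152969700911 in base 9 is 854255084413575641384182.
The digit 7 appears 1 time.

1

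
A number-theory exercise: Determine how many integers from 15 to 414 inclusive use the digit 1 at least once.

The integers in [15, 414] that use the digit 1 at least once: 15, 16, 17, 18, 19, 21, …, 413, 414.
157 qualify.

157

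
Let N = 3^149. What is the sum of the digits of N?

3^149 = 123329495011708990974900260817232214728824366796574324605061468433916083
Sum of its 72 digits: 306.

306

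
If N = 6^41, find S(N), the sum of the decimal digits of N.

126

6^41 = 80204967233062404407033075859456
Sum of its 32 digits: 126.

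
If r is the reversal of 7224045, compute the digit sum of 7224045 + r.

30

Reversal of 7224045 is 5404227; 7224045 + 5404227 = 12628272.
Digit sum of 12628272: 1+2+6+2+8+2+7+2 = 30.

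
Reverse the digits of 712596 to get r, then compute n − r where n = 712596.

Reverse of 712596 is 695217.
712596 − 695217 = 17379

17379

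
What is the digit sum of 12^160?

774

12^160 = 46665870080794160133246289765847887332863354353282009812417248359544998592616951196656448868495317136026314356026177637274187708525350691374023137038113240845242442790731776
Sum of its 173 digits: 774.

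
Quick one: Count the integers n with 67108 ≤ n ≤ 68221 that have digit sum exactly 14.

1

The integers in [67108, 68221] that have digit sum exactly 14: 68000.
1 qualifies.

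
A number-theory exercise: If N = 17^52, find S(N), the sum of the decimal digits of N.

298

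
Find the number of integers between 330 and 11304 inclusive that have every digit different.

The integers in [330, 11304] that have every digit different: 340, 341, 342, 345, 346, 347, …, 10986, 10987.
5352 qualify.

5352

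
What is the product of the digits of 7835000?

7×8×3×5×0×0×0 = 0

0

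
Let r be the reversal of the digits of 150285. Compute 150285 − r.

-431766

Reverse of 150285 is 582051.
150285 − 582051 = -431766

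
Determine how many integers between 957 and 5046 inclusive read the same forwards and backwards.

46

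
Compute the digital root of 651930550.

7

6+5+1+9+3+0+5+5+0 = 34
3+4 = 7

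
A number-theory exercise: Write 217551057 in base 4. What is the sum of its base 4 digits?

21

217551057 in base 4 is 30331321003101.
Digit sum: 3+0+3+3+1+3+2+1+0+0+3+1+0+1 = 21.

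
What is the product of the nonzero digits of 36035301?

810

3×6×3×5×3×1 = 810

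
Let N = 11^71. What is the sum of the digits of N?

338

11^71 = 86872165247938313917618876629552908322948028701285264656288400841813654211
Sum of its 74 digits: 338.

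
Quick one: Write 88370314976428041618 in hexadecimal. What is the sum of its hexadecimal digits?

108

88370314976428041618 in base 16 is 4CA626D43DB602592.
Digit sum: 4+12+10+6+2+6+13+4+3+13+11+6+0+2+5+9+2 = 108.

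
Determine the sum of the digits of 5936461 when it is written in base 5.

5936461 in base 5 is 3004431321.
Digit sum: 3+0+0+4+4+3+1+3+2+1 = 21.

21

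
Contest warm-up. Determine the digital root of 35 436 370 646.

2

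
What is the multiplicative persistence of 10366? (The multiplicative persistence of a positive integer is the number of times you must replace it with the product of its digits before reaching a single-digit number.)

10366 → 0 (1 step)

1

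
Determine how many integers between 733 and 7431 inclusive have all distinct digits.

The integers in [733, 7431] that have all distinct digits: 734, 735, 736, 738, 739, 740, …, 7430, 7431.
3460 qualify.

3460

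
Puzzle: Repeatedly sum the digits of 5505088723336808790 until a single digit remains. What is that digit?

6

5+5+0+5+0+8+8+7+2+3+3+3+6+8+0+8+7+9+0 = 87
8+7 = 15
1+5 = 6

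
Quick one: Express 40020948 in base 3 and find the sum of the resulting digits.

40020948 in base 3 is 2210022021102100.
Digit sum: 2+2+1+0+0+2+2+0+2+1+1+0+2+1+0+0 = 16.

16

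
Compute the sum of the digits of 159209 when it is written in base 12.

28

159209 in base 12 is 78175.
Digit sum: 7+8+1+7+5 = 28.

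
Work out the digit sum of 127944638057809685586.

1+2+7+9+4+4+6+3+8+0+5+7+8+0+9+6+8+5+5+8+6 = 111

111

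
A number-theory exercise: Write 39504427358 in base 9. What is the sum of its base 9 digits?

54

39504427358 in base 9 is 122863484565.
Digit sum: 1+2+2+8+6+3+4+8+4+5+6+5 = 54.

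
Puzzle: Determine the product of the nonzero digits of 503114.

60

5×3×1×1×4 = 60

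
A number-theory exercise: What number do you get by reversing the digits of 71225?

52217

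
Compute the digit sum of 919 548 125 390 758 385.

92

9+1+9+5+4+8+1+2+5+3+9+0+7+5+8+3+8+5 = 92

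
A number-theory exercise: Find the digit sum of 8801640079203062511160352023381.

97

8+8+0+1+6+4+0+0+7+9+2+0+3+0+6+2+5+1+1+1+6+0+3+5+2+0+2+3+3+8+1 = 97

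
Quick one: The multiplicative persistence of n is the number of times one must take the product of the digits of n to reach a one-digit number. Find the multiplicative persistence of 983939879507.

1

983939879507 → 0 (1 step)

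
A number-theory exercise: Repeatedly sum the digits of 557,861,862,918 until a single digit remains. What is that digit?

3

5+5+7+8+6+1+8+6+2+9+1+8 = 66
6+6 = 12
1+2 = 3
(Equivalently, 557,861,862,918 mod 9 = 3.)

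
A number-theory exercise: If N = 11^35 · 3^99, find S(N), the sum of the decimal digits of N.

369

11^35 · 3^99 = 482778807642775702014447204542863440738416736286140031204857867778019418700580875617
Sum of its 84 digits: 369.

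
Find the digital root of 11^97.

The digital root of n equals n mod 9 (or 9 when 9 | n), so we need 11^97 mod 9.
11^97 ≡ 2 (mod 9), so the digital root is 2.

2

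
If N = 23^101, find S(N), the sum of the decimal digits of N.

23^101 = 342382404646349906057205801490874347335703752037431479791270728812115965406404621099504973295378976497369961620127288149768965118187148023
Sum of its 138 digits: 623.

623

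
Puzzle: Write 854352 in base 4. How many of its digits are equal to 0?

4

854352 in base 4 is 3100211100.
The digit 0 appears 4 times.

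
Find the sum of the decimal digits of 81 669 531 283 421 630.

8+1+6+6+9+5+3+1+2+8+3+4+2+1+6+3+0 = 68

68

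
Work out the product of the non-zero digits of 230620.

72

2×3×6×2 = 72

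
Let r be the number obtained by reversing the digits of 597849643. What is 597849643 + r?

944798438

Reverse of 597849643 is 346948795.
597849643 + 346948795 = 944798438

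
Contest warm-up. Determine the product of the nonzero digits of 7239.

378

7×2×3×9 = 378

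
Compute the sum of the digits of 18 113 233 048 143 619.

1+8+1+1+3+2+3+3+0+4+8+1+4+3+6+1+9 = 58

58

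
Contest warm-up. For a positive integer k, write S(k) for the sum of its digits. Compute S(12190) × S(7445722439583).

S(12190) = 1+2+1+9+0 = 13.
S(7445722439583) = 7+4+4+5+7+2+2+4+3+9+5+8+3 = 63.
13 · 63 = 819.

819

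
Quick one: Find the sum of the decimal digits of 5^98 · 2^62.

5^98 · 2^62 = 1455191522836685180664062500000000000000000000000000000000000000000000000000000000000000
Sum of its 88 digits: 109.

109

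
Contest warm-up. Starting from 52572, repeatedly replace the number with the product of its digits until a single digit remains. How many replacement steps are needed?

52572 → 700 → 0 (2 steps)

2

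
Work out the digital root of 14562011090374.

1+4+5+6+2+0+1+1+0+9+0+3+7+4 = 43
4+3 = 7

7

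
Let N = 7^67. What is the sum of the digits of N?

7^67 = 418377847259091645147530834859099334519176045887014771543
Sum of its 57 digits: 268.

268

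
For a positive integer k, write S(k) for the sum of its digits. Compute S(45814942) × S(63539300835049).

S(45814942) = 4+5+8+1+4+9+4+2 = 37.
S(63539300835049) = 6+3+5+3+9+3+0+0+8+3+5+0+4+9 = 58.
37 · 58 = 2146.

2146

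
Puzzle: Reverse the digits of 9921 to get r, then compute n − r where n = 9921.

Reverse of 9921 is 1299.
9921 − 1299 = 8622

8622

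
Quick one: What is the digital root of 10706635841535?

9

1+0+7+0+6+6+3+5+8+4+1+5+3+5 = 54
5+4 = 9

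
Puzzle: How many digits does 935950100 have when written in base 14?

8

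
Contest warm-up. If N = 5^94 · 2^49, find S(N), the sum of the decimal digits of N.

116

5^94 · 2^49 = 284217094304040074348449707031250000000000000000000000000000000000000000000000000
Sum of its 81 digits: 116.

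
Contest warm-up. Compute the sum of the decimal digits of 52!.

52! = 80658175170943878571660636856403766975289505440883277824000000000000
Sum of its 68 digits: 279.

279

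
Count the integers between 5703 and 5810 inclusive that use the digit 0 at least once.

The integers in [5703, 5810] that use the digit 0 at least once: 5703, 5704, 5705, 5706, 5707, 5708, …, 5809, 5810.
27 qualify.

27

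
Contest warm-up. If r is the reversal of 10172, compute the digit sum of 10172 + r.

22

Reversal of 10172 is 27101; 10172 + 27101 = 37273.
Digit sum of 37273: 3+7+2+7+3 = 22.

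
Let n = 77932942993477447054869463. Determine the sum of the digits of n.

142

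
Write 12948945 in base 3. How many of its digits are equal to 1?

5

12948945 in base 3 is 220100212121120.
The digit 1 appears 5 times.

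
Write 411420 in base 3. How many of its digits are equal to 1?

411420 in base 3 is 202220100210.
The digit 1 appears 2 times.

2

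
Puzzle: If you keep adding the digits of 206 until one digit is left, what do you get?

8

2+0+6 = 8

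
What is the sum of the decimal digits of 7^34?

142

7^34 = 54116956037952111668959660849
Sum of its 29 digits: 142.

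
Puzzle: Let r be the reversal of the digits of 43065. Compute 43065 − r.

Reverse of 43065 is 56034.
43065 − 56034 = -12969

-12969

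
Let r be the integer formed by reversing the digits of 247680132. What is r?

231086742

Reversing 247680132 gives 231086742.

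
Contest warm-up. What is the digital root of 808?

7

8+0+8 = 16
1+6 = 7
(Equivalently, 808 mod 9 = 7.)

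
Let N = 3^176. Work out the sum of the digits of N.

3^176 = 940461086986004843694934910131056317906479029659199959555574885740211572136210345921
Sum of its 84 digits: 378.

378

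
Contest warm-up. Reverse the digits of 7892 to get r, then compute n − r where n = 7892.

4905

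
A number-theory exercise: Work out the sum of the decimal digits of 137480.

1+3+7+4+8+0 = 23

23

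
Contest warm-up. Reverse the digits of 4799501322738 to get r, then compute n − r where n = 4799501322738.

Reverse of 4799501322738 is 8372231059974.
4799501322738 − 8372231059974 = -3572729737236

-3572729737236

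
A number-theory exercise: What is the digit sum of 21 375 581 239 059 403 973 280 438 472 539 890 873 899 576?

2+1+3+7+5+5+8+1+2+3+9+0+5+9+4+0+3+9+7+3+2+8+0+4+3+8+4+7+2+5+3+9+8+9+0+8+7+3+8+9+9+5+7+6 = 220

220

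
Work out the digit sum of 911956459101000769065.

84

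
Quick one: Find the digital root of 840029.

8+4+0+0+2+9 = 23
2+3 = 5
(Equivalently, 840029 mod 9 = 5.)

5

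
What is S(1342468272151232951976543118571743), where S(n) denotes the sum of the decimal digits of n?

139

1+3+4+2+4+6+8+2+7+2+1+5+1+2+3+2+9+5+1+9+7+6+5+4+3+1+1+8+5+7+1+7+4+3 = 139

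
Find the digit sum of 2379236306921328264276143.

101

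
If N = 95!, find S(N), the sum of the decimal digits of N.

585

95! = 10329978488239059262599702099394727095397746340117372869212250571234293987594703124871765375385424468563282236864226607350415360000000000000000000000
Sum of its 149 digits: 585.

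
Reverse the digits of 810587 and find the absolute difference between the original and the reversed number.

Reverse of 810587 is 785018.
|810587 − 785018| = 25569

25569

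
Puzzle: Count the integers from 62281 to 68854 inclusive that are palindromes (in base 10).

65

The integers in [62281, 68854] that are palindromes (in base 10): 62326, 62426, 62526, 62626, 62726, 62826, …, 68686, 68786.
65 qualify.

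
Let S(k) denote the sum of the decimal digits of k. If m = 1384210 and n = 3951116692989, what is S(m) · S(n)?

1311

S(1384210) = 1+3+8+4+2+1+0 = 19.
S(3951116692989) = 3+9+5+1+1+1+6+6+9+2+9+8+9 = 69.
19 · 69 = 1311.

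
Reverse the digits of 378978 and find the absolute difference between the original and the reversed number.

500895

Reverse of 378978 is 879873.
|378978 − 879873| = 500895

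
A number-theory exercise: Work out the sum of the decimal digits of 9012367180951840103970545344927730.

137

9+0+1+2+3+6+7+1+8+0+9+5+1+8+4+0+1+0+3+9+7+0+5+4+5+3+4+4+9+2+7+7+3+0 = 137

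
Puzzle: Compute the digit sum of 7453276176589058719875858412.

148

7+4+5+3+2+7+6+1+7+6+5+8+9+0+5+8+7+1+9+8+7+5+8+5+8+4+1+2 = 148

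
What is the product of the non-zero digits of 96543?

3240

9×6×5×4×3 = 3240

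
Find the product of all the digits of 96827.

6048

9×6×8×2×7 = 6048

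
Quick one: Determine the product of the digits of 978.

9×7×8 = 504

504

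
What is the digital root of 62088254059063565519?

6+2+0+8+8+2+5+4+0+5+9+0+6+3+5+6+5+5+1+9 = 89
8+9 = 17
1+7 = 8
(Equivalently, 62088254059063565519 mod 9 = 8.)

8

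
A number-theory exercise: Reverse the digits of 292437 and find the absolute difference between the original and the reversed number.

441855

Reverse of 292437 is 734292.
|292437 − 734292| = 441855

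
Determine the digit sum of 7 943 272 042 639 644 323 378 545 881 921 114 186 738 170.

188

7+9+4+3+2+7+2+0+4+2+6+3+9+6+4+4+3+2+3+3+7+8+5+4+5+8+8+1+9+2+1+1+1+4+1+8+6+7+3+8+1+7+0 = 188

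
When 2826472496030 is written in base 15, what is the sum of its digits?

78

2826472496030 in base 15 is 4D7CA3A7255.
Digit sum: 4+13+7+12+10+3+10+7+2+5+5 = 78.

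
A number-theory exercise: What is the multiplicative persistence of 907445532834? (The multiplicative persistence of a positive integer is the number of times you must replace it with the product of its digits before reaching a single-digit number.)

1

907445532834 → 0 (1 step)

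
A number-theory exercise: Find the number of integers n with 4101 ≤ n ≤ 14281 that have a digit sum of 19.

700

The integers in [4101, 14281] that have a digit sum of 19: 4159, 4168, 4177, 4186, 4195, 4249, …, 14266, 14275.
700 qualify.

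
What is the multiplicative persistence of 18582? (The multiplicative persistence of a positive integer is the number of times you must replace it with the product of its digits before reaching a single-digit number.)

2

18582 → 640 → 0 (2 steps)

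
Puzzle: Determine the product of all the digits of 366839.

23328

3×6×6×8×3×9 = 23328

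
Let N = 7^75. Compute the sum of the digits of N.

7^75 = 2411865032257058775038130904326570702735480588505508642005857943
Sum of its 64 digits: 262.

262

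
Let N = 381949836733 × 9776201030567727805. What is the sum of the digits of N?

145

381949836733 × 9776201030567727805 = 3734018387494329977418534461065
Sum of its 31 digits: 145.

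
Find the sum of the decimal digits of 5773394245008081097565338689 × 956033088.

162

5773394245008081097565338689 × 956033088 = 5519555928296504356659820028610541632
Sum of its 37 digits: 162.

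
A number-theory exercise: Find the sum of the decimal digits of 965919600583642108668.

9+6+5+9+1+9+6+0+0+5+8+3+6+4+2+1+0+8+6+6+8 = 102

102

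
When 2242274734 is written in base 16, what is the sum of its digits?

64

2242274734 in base 16 is 85A665AE.
Digit sum: 8+5+10+6+6+5+10+14 = 64.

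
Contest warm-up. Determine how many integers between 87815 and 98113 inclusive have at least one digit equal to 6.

The integers in [87815, 98113] that have at least one digit equal to 6: 87816, 87826, 87836, 87846, 87856, 87860, …, 98096, 98106.
3496 qualify.

3496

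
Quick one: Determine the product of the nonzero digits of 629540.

2160

6×2×9×5×4 = 2160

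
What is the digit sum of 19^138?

838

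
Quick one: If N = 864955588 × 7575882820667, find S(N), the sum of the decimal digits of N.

104

864955588 × 7575882820667 = 6552802179769123537196
Sum of its 22 digits: 104.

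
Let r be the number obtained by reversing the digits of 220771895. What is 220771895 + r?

818948917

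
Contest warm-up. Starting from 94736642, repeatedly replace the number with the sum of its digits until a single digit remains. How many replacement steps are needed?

94736642 → 41 → 5 (2 steps)

2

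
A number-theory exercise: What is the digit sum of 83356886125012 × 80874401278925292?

114

83356886125012 × 80874401278925292 = 6741438257835900420441720603504
Sum of its 31 digits: 114.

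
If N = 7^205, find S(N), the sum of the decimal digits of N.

754

7^205 = 175832116162120401040542645775805187180581101962711117122782004392378358773099575665572048608781681593275547627380545902323479872036290117099249726971180296497651725008856807
Sum of its 174 digits: 754.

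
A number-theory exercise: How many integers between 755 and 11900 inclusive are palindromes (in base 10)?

134

The integers in [755, 11900] that are palindromes (in base 10): 757, 767, 777, 787, 797, 808, …, 11711, 11811.
134 qualify.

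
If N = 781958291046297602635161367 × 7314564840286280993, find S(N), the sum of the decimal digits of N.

245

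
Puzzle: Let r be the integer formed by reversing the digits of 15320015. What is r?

Reversing 15320015 gives 51002351.

51002351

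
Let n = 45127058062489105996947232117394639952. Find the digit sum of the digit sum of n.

15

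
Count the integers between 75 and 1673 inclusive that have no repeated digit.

988

The integers in [75, 1673] that have no repeated digit: 75, 76, 78, 79, 80, 81, …, 1672, 1673.
988 qualify.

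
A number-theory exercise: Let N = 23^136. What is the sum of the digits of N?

850

23^136 = 156669947679843222005697106865278311374794448666220125137749904222048133081691751003283531011283286691953726797785687497050779232794624603289812341888715246428187818249372706841397572161
Sum of its 186 digits: 850.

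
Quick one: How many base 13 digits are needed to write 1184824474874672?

1184824474874672 in base 13 is 3BB1661259CA78, which has 14 digits.

14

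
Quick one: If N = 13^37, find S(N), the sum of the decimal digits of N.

175

13^37 = 164400841185494513395503358052498933338333
Sum of its 42 digits: 175.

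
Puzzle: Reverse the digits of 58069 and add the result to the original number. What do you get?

Reverse of 58069 is 96085.
58069 + 96085 = 154154

154154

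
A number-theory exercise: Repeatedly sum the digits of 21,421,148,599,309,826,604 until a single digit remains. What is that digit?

2+1+4+2+1+1+4+8+5+9+9+3+0+9+8+2+6+6+0+4 = 84
8+4 = 12
1+2 = 3

3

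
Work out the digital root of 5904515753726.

5

5+9+0+4+5+1+5+7+5+3+7+2+6 = 59
5+9 = 14
1+4 = 5
(Equivalently, 5904515753726 mod 9 = 5.)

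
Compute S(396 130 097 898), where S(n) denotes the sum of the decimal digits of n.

3+9+6+1+3+0+0+9+7+8+9+8 = 63

63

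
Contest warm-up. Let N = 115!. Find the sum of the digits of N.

648

115! = 292509369349301569068815180481773552003419272043053514672100535242441942363589054622883930786268803187059211939585703515345785120071002251720730101703194015956992000000000000000000000000000
Sum of its 189 digits: 648.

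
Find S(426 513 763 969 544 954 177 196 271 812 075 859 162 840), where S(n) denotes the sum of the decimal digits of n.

199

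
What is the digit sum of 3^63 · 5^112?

495

3^63 · 5^112 = 2204344829686436705490624164312055697369606128046622742092074595239396817003552087044226936995983123779296875
Sum of its 109 digits: 495.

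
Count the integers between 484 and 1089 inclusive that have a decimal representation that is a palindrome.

The integers in [484, 1089] that have a decimal representation that is a palindrome: 484, 494, 505, 515, 525, 535, …, 999, 1001.
53 qualify.

53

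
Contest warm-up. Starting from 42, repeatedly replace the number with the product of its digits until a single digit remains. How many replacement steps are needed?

42 → 8 (1 step)

1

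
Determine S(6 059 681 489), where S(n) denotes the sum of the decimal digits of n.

6+0+5+9+6+8+1+4+8+9 = 56

56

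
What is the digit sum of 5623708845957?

69

5+6+2+3+7+0+8+8+4+5+9+5+7 = 69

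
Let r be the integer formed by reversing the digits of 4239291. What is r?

1929324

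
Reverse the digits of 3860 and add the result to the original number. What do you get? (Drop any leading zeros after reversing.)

4543

Reverse of 3860 is 683.
3860 + 683 = 4543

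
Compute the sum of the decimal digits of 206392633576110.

2+0+6+3+9+2+6+3+3+5+7+6+1+1+0 = 54

54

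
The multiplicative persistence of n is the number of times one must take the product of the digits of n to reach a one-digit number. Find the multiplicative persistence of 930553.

1

930553 → 0 (1 step)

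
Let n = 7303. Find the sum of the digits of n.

13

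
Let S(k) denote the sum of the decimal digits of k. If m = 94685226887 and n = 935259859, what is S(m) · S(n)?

3575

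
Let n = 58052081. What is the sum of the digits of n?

5+8+0+5+2+0+8+1 = 29

29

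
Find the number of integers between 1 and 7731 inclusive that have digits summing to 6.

The integers in [1, 7731] that have digits summing to 6: 6, 15, 24, 33, 42, 51, …, 5100, 6000.
84 qualify.

84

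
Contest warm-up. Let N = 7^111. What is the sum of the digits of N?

415

7^111 = 6395616902086330871188734563757147747206120639379264111663688413923638931144802923407085906743
Sum of its 94 digits: 415.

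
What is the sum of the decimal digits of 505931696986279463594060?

5+0+5+9+3+1+6+9+6+9+8+6+2+7+9+4+6+3+5+9+4+0+6+0 = 122

122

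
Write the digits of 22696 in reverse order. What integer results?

Reversing 22696 gives 69622.

69622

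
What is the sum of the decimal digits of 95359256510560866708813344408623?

9+5+3+5+9+2+5+6+5+1+0+5+6+0+8+6+6+7+0+8+8+1+3+3+4+4+4+0+8+6+2+3 = 142

142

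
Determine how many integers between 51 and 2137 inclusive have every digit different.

The integers in [51, 2137] that have every digit different: 51, 52, 53, 54, 56, 57, …, 2136, 2137.
1264 qualify.

1264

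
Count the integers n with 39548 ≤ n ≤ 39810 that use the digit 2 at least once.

The integers in [39548, 39810] that use the digit 2 at least once: 39552, 39562, 39572, 39582, 39592, 39602, …, 39792, 39802.
44 qualify.

44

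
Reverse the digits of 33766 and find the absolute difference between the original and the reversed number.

32967

Reverse of 33766 is 66733.
|33766 − 66733| = 32967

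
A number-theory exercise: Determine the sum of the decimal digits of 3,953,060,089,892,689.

3+9+5+3+0+6+0+0+8+9+8+9+2+6+8+9 = 85

85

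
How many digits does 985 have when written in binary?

985 in base 2 is 1111011001, which has 10 digits.

10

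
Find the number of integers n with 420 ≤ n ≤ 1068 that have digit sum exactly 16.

51

The integers in [420, 1068] that have digit sum exactly 16: 439, 448, 457, 466, 475, 484, …, 961, 970.
51 qualify.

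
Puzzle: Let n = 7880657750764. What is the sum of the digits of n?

7+8+8+0+6+5+7+7+5+0+7+6+4 = 70

70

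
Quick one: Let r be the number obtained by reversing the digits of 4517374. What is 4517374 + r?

9254528

Reverse of 4517374 is 4737154.
4517374 + 4737154 = 9254528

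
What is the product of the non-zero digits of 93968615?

349920

9×3×9×6×8×6×1×5 = 349920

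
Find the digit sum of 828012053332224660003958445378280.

8+2+8+0+1+2+0+5+3+3+3+2+2+2+4+6+6+0+0+0+3+9+5+8+4+4+5+3+7+8+2+8+0 = 123

123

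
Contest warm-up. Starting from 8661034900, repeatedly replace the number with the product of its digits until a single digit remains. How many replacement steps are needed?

1

8661034900 → 0 (1 step)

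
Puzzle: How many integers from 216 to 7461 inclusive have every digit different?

The integers in [216, 7461] that have every digit different: 216, 217, 218, 219, 230, 231, …, 7460, 7461.
3849 qualify.

3849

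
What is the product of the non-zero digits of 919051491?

9×1×9×5×1×4×9×1 = 14580

14580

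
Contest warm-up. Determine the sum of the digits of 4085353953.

45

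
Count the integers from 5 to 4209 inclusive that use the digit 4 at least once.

1293

The integers in [5, 4209] that use the digit 4 at least once: 14, 24, 34, 40, 41, 42, …, 4208, 4209.
1293 qualify.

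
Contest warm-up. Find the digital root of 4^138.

1

The digital root of n equals n mod 9 (or 9 when 9 | n), so we need 4^138 mod 9.
4^138 ≡ 1 (mod 9), so the digital root is 1.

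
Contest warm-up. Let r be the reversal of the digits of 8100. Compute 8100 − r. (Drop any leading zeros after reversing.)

Reverse of 8100 is 18.
8100 − 18 = 8082

8082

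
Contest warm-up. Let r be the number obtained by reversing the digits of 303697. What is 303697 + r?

1100000

Reverse of 303697 is 796303.
303697 + 796303 = 1100000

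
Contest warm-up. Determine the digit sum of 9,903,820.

31

9+9+0+3+8+2+0 = 31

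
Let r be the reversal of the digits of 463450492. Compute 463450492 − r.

169396128

Reverse of 463450492 is 294054364.
463450492 − 294054364 = 169396128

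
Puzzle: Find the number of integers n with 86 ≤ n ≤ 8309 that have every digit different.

4363

The integers in [86, 8309] that have every digit different: 86, 87, 89, 90, 91, 92, …, 8307, 8309.
4363 qualify.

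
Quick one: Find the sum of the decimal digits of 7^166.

655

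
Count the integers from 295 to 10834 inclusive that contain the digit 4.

The integers in [295, 10834] that contain the digit 4: 304, 314, 324, 334, 340, 341, …, 10824, 10834.
3619 qualify.

3619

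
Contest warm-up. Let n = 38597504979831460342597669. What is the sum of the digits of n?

139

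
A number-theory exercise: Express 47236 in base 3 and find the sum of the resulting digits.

47236 in base 3 is 2101210111.
Digit sum: 2+1+0+1+2+1+0+1+1+1 = 10.

10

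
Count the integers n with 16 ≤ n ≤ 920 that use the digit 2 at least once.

253

The integers in [16, 920] that use the digit 2 at least once: 20, 21, 22, 23, 24, 25, …, 912, 920.
253 qualify.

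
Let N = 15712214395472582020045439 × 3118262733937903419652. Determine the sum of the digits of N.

15712214395472582020045439 × 3118262733937903419652 = 48994812617044816048212667983531454250525567228
Sum of its 47 digits: 209.

209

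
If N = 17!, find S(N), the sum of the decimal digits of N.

63

17! = 355687428096000
Sum of its 15 digits: 63.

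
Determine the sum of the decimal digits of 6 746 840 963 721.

6+7+4+6+8+4+0+9+6+3+7+2+1 = 63

63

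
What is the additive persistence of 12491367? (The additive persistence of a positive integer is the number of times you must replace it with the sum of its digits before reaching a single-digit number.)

12491367 → 33 → 6 (2 steps)

2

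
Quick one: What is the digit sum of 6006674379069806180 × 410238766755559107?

6006674379069806180 × 410238766755559107 = 2464170689571811045032136128023881260
Sum of its 37 digits: 135.

135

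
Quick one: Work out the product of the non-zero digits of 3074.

3×7×4 = 84

84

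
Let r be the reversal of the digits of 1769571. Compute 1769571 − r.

9900

Reverse of 1769571 is 1759671.
1769571 − 1759671 = 9900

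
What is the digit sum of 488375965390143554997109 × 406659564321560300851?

488375965390143554997109 × 406659564321560300851 = 198602757310677190331786492335425034475239759
Sum of its 45 digits: 202.

202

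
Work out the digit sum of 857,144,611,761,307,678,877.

8+5+7+1+4+4+6+1+1+7+6+1+3+0+7+6+7+8+8+7+7 = 104

104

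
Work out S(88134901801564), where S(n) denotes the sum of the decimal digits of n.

8+8+1+3+4+9+0+1+8+0+1+5+6+4 = 58

58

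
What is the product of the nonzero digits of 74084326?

7×4×8×4×3×2×6 = 32256

32256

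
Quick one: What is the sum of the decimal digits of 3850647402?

3+8+5+0+6+4+7+4+0+2 = 39

39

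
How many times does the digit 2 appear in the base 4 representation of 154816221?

4

154816221 in base 4 is 21032210323131.
The digit 2 appears 4 times.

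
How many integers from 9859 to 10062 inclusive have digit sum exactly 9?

The integers in [9859, 10062] that have digit sum exactly 9: 10008, 10017, 10026, 10035, 10044, 10053, 10062.
7 qualify.

7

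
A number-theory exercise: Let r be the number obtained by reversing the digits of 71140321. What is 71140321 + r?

Reverse of 71140321 is 12304117.
71140321 + 12304117 = 83444438

83444438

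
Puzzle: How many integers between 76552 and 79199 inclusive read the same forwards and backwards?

The integers in [76552, 79199] that read the same forwards and backwards: 76567, 76667, 76767, 76867, 76967, 77077, …, 79097, 79197.
27 qualify.

27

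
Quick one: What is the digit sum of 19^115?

631

19^115 = 1139368240752088688773270505621807256456365160434022300744086228505095359621301700309977739571576021361410717192898655154433417687111262999991820299
Sum of its 148 digits: 631.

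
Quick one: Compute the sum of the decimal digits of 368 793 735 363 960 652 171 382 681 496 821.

158

3+6+8+7+9+3+7+3+5+3+6+3+9+6+0+6+5+2+1+7+1+3+8+2+6+8+1+4+9+6+8+2+1 = 158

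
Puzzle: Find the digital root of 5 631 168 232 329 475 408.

5+6+3+1+1+6+8+2+3+2+3+2+9+4+7+5+4+0+8 = 79
7+9 = 16
1+6 = 7

7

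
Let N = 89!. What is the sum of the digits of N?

549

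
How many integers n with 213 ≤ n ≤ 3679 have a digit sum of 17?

253

The integers in [213, 3679] that have a digit sum of 17: 269, 278, 287, 296, 359, 368, …, 3662, 3671.
253 qualify.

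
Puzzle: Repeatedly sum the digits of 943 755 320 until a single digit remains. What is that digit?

2

9+4+3+7+5+5+3+2+0 = 38
3+8 = 11
1+1 = 2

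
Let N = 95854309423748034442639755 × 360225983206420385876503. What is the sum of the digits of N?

222

95854309423748034442639755 × 360225983206420385876503 = 34529212856742082790593550045240547076482748176765
Sum of its 50 digits: 222.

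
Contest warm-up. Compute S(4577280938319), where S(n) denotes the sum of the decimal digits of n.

66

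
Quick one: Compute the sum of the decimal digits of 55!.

55! = 12696403353658275925965100847566516959580321051449436762275840000000000000
Sum of its 74 digits: 279.

279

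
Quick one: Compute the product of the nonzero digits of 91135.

135

9×1×1×3×5 = 135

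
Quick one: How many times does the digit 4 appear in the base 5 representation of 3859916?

3859916 in base 5 is 1442004131.
The digit 4 appears 3 times.

3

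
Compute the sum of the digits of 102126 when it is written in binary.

11

102126 in base 2 is 11000111011101110.
Digit sum: 1+1+0+0+0+1+1+1+0+1+1+1+0+1+1+1+0 = 11.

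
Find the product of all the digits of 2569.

2×5×6×9 = 540

540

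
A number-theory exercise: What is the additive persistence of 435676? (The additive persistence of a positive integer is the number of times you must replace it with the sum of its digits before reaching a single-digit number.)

2

435676 → 31 → 4 (2 steps)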